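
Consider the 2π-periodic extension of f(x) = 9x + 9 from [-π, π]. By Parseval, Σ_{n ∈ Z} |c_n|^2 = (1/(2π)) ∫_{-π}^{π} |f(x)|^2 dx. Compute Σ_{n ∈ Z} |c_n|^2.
Σ |c_n|^2 = 27π^2 + 81

Expand and integrate term by term over [-π, π]:
  ∫ (9x)^2 dx = 81·(2π^3/3); ∫ 2·9·(9)·x dx = 0 (odd integrand); ∫ 9^2 dx = 81·2π.
So (1/(2π)) ∫_{-π}^{π} (9x + 9)^2 dx = 81π^2/3 + 81 = 27π^2 + 81.
Parseval ⇒ Σ |c_n|^2 = 27π^2 + 81.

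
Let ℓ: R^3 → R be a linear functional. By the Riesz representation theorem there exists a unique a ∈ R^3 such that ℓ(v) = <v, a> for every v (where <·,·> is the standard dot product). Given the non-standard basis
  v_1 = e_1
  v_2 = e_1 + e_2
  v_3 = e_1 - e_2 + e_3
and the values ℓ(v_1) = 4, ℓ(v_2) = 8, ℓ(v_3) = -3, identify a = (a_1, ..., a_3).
a = (4, 4, -3)

Write a = (a_1, ..., a_3) in the standard basis. For each basis vector v_i, ℓ(v_i) = <v_i, a> is a linear equation in the a_j's. Collect the n equations into a matrix system V a = ℓ, where row i of V is v_i (expressed in the standard basis). Since V is invertible (lower-triangular with 1s on the diagonal, up to permutation), solve by back-substitution:
  V =
[[1, 0, 0],
 [1, 1, 0],
 [1, -1, 1]]
  V a = (4, 8, -3)
Solving gives a = (4, 4, -3).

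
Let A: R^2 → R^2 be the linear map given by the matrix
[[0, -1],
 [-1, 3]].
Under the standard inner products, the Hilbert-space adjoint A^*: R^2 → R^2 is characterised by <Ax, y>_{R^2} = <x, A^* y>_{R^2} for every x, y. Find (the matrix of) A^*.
A^* = A^T =
[[0, -1],
 [-1, 3]]

For real matrices with standard dot products, the defining identity <Ax, y> = <x, A^* y> gives (Ax)^T y = x^T (A^*) y, i.e. x^T A^T y = x^T (A^*) y. Since this holds for all x, y, we must have A^* = A^T. Therefore
A^* =
[[0, -1],
 [-1, 3]].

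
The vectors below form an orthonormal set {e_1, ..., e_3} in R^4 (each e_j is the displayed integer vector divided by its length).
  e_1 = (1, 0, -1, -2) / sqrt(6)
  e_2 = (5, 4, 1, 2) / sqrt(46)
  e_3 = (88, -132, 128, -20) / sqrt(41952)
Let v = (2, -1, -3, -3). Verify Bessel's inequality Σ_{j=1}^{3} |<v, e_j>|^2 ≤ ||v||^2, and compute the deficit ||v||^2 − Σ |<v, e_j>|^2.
Σ |<v, e_j>|^2 = 387/19; ||v||^2 = 23; deficit = 50/19

Write each e_j = u_j / sqrt(<u_j, u_j>) where u_j is the displayed integer vector. Then <v, e_j> = <v, u_j> / sqrt(<u_j, u_j>), so |<v, e_j>|^2 = <v, u_j>^2 / <u_j, u_j>.
Coefficients: <v, e_1> = 11/sqrt(6), <v, e_2> = -3/sqrt(46), <v, e_3> = -16/sqrt(41952).
Square and sum: Σ |<v, e_j>|^2 = 387/19.
Compute ||v||^2 = v·v = 23.
Deficit = 23 − 387/19 = 50/19 ≥ 0, confirming Bessel's inequality. (The deficit equals ||v − Σ <v,e_j> e_j||^2, the squared distance from v to span{e_j}.)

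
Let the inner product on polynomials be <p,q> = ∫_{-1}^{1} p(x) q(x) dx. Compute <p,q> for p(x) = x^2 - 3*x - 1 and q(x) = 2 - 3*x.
<p,q> = 10/3

Expand the product: p(x)·q(x) = -3*x^3 + 11*x^2 - 3*x - 2.
∫_{-1}^{1} of each monomial x^k gives [2/(k+1) if k even, 0 if k odd]. Integrating term-by-term (or equivalently evaluating the antiderivative F(x) = -3*x^4/4 + 11*x^3/3 - 3*x^2/2 - 2*x at the endpoints):
  F(1) − F(−1) = -7/12 − (-47/12) = 10/3.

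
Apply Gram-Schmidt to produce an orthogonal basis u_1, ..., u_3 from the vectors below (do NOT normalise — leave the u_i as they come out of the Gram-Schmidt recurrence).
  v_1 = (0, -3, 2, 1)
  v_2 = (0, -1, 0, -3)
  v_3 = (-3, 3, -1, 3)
Orthogonal basis:
  u_1 = (0, -3, 2, 1)
  u_2 = (0, -1, 0, -3)
  u_3 = (-3, 3/35, 1/7, -1/35)

Apply the Gram-Schmidt recurrence
  u_1 = v_1
  u_i = v_i − Σ_{j<i} ((v_i · u_j) / (u_j · u_j)) · u_j.

Step by step this gives:
  u_1 = (0, -3, 2, 1)
  u_2 = (0, -1, 0, -3)
  u_3 = (-3, 3/35, 1/7, -1/35)

Orthogonality check:
  u_2 · u_1 = 0 (should be 0)
  u_3 · u_1 = 0 (should be 0)
  u_3 · u_2 = 0 (should be 0)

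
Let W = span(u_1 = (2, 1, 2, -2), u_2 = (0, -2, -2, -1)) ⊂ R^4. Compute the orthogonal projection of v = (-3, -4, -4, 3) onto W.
proj_W(v) = (-328/101, -310/101, -474/101, 255/101)

Set up U = [u_1 | ... | u_2] ∈ R^(4×2). The projector onto W = col(U) is P = U (U^T U)^(-1) U^T.
Compute U^T U =
  [13, -4]
  [-4, 9],
and U^T v = (-24, 13).
Solve U^T U · c = U^T v for the coefficients: c = (-164/101, 73/101). The projection is proj_W(v) = U c.
Check: (v - proj_W(v)) · u_1 = 0  (should be 0).
Check: (v - proj_W(v)) · u_2 = 0  (should be 0).
Result: proj_W(v) = (-328/101, -310/101, -474/101, 255/101).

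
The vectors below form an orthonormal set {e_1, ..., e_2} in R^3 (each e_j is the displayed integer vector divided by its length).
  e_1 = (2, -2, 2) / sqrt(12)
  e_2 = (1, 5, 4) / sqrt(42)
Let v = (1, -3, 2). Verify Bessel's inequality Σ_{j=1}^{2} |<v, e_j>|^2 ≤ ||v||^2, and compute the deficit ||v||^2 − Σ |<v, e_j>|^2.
Σ |<v, e_j>|^2 = 90/7; ||v||^2 = 14; deficit = 8/7

Write each e_j = u_j / sqrt(<u_j, u_j>) where u_j is the displayed integer vector. Then <v, e_j> = <v, u_j> / sqrt(<u_j, u_j>), so |<v, e_j>|^2 = <v, u_j>^2 / <u_j, u_j>.
Coefficients: <v, e_1> = 12/sqrt(12), <v, e_2> = -6/sqrt(42).
Square and sum: Σ |<v, e_j>|^2 = 90/7.
Compute ||v||^2 = v·v = 14.
Deficit = 14 − 90/7 = 8/7 ≥ 0, confirming Bessel's inequality. (The deficit equals ||v − Σ <v,e_j> e_j||^2, the squared distance from v to span{e_j}.)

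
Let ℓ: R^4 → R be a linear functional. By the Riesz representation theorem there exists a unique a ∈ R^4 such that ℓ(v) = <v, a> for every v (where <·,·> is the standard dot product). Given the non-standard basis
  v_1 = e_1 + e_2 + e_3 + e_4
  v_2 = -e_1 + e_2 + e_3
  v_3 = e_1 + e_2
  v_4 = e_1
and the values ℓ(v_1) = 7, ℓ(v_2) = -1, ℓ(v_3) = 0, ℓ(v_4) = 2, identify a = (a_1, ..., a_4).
a = (2, -2, 3, 4)

Write a = (a_1, ..., a_4) in the standard basis. For each basis vector v_i, ℓ(v_i) = <v_i, a> is a linear equation in the a_j's. Collect the n equations into a matrix system V a = ℓ, where row i of V is v_i (expressed in the standard basis). Since V is invertible (lower-triangular with 1s on the diagonal, up to permutation), solve by back-substitution:
  V =
[[1, 1, 1, 1],
 [-1, 1, 1, 0],
 [1, 1, 0, 0],
 [1, 0, 0, 0]]
  V a = (7, -1, 0, 2)
Solving gives a = (2, -2, 3, 4).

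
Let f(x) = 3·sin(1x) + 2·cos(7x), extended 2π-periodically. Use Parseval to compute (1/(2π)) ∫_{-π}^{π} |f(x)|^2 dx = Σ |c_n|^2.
Σ |c_n|^2 = 13/2

Expand |f|^2 and use orthogonality of {sin(nx), cos(mx)} on [-π, π]:
  ∫_{-π}^{π} sin(nx)^2 dx = π, ∫ cos(mx)^2 dx = π, and cross terms integrate to 0.
So ∫_{-π}^{π} f(x)^2 dx = 3^2 · π + 2^2 · π = (9 + 4)π.
Divide by 2π: (9 + 4)/2 = 13/2.
By Parseval, this equals Σ |c_n|^2.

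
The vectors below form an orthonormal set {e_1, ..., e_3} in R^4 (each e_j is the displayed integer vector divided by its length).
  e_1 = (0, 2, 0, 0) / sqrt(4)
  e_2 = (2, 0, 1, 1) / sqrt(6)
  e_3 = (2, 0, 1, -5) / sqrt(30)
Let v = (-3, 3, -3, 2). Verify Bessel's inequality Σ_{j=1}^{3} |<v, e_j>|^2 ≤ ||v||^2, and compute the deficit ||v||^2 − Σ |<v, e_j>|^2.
Σ |<v, e_j>|^2 = 146/5; ||v||^2 = 31; deficit = 9/5

Write each e_j = u_j / sqrt(<u_j, u_j>) where u_j is the displayed integer vector. Then <v, e_j> = <v, u_j> / sqrt(<u_j, u_j>), so |<v, e_j>|^2 = <v, u_j>^2 / <u_j, u_j>.
Coefficients: <v, e_1> = 6/sqrt(4), <v, e_2> = -7/sqrt(6), <v, e_3> = -19/sqrt(30).
Square and sum: Σ |<v, e_j>|^2 = 146/5.
Compute ||v||^2 = v·v = 31.
Deficit = 31 − 146/5 = 9/5 ≥ 0, confirming Bessel's inequality. (The deficit equals ||v − Σ <v,e_j> e_j||^2, the squared distance from v to span{e_j}.)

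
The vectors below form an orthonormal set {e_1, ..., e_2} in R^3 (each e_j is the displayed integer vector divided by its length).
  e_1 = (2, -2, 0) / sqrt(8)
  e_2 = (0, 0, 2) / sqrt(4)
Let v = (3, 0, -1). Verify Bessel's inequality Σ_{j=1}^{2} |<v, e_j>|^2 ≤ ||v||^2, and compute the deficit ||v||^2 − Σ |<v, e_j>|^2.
Σ |<v, e_j>|^2 = 11/2; ||v||^2 = 10; deficit = 9/2

Write each e_j = u_j / sqrt(<u_j, u_j>) where u_j is the displayed integer vector. Then <v, e_j> = <v, u_j> / sqrt(<u_j, u_j>), so |<v, e_j>|^2 = <v, u_j>^2 / <u_j, u_j>.
Coefficients: <v, e_1> = 6/sqrt(8), <v, e_2> = -2/sqrt(4).
Square and sum: Σ |<v, e_j>|^2 = 11/2.
Compute ||v||^2 = v·v = 10.
Deficit = 10 − 11/2 = 9/2 ≥ 0, confirming Bessel's inequality. (The deficit equals ||v − Σ <v,e_j> e_j||^2, the squared distance from v to span{e_j}.)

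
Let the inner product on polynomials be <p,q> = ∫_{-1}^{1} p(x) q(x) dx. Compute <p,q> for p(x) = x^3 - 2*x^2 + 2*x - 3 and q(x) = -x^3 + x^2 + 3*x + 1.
<p,q> = -632/105

Expand the product: p(x)·q(x) = -x^6 + 3*x^5 - x^4 + x^2 - 7*x - 3.
∫_{-1}^{1} of each monomial x^k gives [2/(k+1) if k even, 0 if k odd]. Integrating term-by-term (or equivalently evaluating the antiderivative F(x) = -x^7/7 + x^6/2 - x^5/5 + x^3/3 - 7*x^2/2 - 3*x at the endpoints):
  F(1) − F(−1) = -631/105 − (1/105) = -632/105.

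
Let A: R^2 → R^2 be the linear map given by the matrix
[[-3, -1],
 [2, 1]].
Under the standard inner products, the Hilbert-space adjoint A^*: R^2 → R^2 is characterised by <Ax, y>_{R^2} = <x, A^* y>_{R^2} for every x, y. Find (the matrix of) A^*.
A^* = A^T =
[[-3, 2],
 [-1, 1]]

For real matrices with standard dot products, the defining identity <Ax, y> = <x, A^* y> gives (Ax)^T y = x^T (A^*) y, i.e. x^T A^T y = x^T (A^*) y. Since this holds for all x, y, we must have A^* = A^T. Therefore
A^* =
[[-3, 2],
 [-1, 1]].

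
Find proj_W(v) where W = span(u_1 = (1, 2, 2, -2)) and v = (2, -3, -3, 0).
proj_W(v) = (-10/13, -20/13, -20/13, 20/13)

Set up U = [u_1 | ... | u_1] ∈ R^(4×1). The projector onto W = col(U) is P = U (U^T U)^(-1) U^T.
Compute U^T U =
  [13],
and U^T v = (-10).
Solve U^T U · c = U^T v for the coefficients: c = (-10/13). The projection is proj_W(v) = U c.
Check: (v - proj_W(v)) · u_1 = 0  (should be 0).
Result: proj_W(v) = (-10/13, -20/13, -20/13, 20/13).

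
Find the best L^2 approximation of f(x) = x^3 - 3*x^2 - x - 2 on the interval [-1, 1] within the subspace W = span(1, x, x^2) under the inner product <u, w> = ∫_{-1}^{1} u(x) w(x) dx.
g(x) = -3*x^2 - 2*x/5 - 2

The best approximation g ∈ W is the orthogonal projection of f onto W. Writing g = a_0 + a_1 x + a_2 x^2, the coefficients solve the normal equations G · a = b where
  G_{ij} = <φ_i, φ_j> and b_i = <f, φ_i>, with φ_0 = 1, φ_1 = x, φ_2 = x^2.
G =
  [2, 0, 2/3]
  [0, 2/3, 0]
  [2/3, 0, 2/5],
b = (-6, -4/15, -38/15).
Solving gives a_0 = -2, a_1 = -2/5, a_2 = -3, so
  g(x) = -3*x^2 - 2*x/5 - 2.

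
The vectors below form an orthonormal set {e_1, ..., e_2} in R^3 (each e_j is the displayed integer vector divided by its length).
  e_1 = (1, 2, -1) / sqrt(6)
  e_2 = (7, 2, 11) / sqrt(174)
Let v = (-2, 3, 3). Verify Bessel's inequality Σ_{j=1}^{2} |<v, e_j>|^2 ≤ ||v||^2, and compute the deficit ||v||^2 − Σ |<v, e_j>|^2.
Σ |<v, e_j>|^2 = 109/29; ||v||^2 = 22; deficit = 529/29

Write each e_j = u_j / sqrt(<u_j, u_j>) where u_j is the displayed integer vector. Then <v, e_j> = <v, u_j> / sqrt(<u_j, u_j>), so |<v, e_j>|^2 = <v, u_j>^2 / <u_j, u_j>.
Coefficients: <v, e_1> = 1/sqrt(6), <v, e_2> = 25/sqrt(174).
Square and sum: Σ |<v, e_j>|^2 = 109/29.
Compute ||v||^2 = v·v = 22.
Deficit = 22 − 109/29 = 529/29 ≥ 0, confirming Bessel's inequality. (The deficit equals ||v − Σ <v,e_j> e_j||^2, the squared distance from v to span{e_j}.)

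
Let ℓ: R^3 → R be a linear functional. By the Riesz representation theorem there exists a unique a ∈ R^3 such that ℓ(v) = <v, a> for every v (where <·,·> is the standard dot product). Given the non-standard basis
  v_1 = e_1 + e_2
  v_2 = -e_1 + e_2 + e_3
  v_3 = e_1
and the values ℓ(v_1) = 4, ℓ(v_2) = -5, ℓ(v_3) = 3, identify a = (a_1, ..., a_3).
a = (3, 1, -3)

Write a = (a_1, ..., a_3) in the standard basis. For each basis vector v_i, ℓ(v_i) = <v_i, a> is a linear equation in the a_j's. Collect the n equations into a matrix system V a = ℓ, where row i of V is v_i (expressed in the standard basis). Since V is invertible (lower-triangular with 1s on the diagonal, up to permutation), solve by back-substitution:
  V =
[[1, 1, 0],
 [-1, 1, 1],
 [1, 0, 0]]
  V a = (4, -5, 3)
Solving gives a = (3, 1, -3).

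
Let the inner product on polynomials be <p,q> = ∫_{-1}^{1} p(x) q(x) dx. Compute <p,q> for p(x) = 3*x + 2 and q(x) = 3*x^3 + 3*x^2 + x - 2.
<p,q> = 8/5

Expand the product: p(x)·q(x) = 9*x^4 + 15*x^3 + 9*x^2 - 4*x - 4.
∫_{-1}^{1} of each monomial x^k gives [2/(k+1) if k even, 0 if k odd]. Integrating term-by-term (or equivalently evaluating the antiderivative F(x) = 9*x^5/5 + 15*x^4/4 + 3*x^3 - 2*x^2 - 4*x at the endpoints):
  F(1) − F(−1) = 51/20 − (19/20) = 8/5.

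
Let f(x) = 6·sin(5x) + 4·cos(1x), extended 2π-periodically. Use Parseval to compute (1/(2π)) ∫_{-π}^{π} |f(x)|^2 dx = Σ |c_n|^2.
Σ |c_n|^2 = 26

Expand |f|^2 and use orthogonality of {sin(nx), cos(mx)} on [-π, π]:
  ∫_{-π}^{π} sin(nx)^2 dx = π, ∫ cos(mx)^2 dx = π, and cross terms integrate to 0.
So ∫_{-π}^{π} f(x)^2 dx = 6^2 · π + 4^2 · π = (36 + 16)π.
Divide by 2π: (36 + 16)/2 = 26.
By Parseval, this equals Σ |c_n|^2.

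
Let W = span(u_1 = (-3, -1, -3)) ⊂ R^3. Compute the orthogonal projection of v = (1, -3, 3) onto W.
proj_W(v) = (27/19, 9/19, 27/19)

Set up U = [u_1 | ... | u_1] ∈ R^(3×1). The projector onto W = col(U) is P = U (U^T U)^(-1) U^T.
Compute U^T U =
  [19],
and U^T v = (-9).
Solve U^T U · c = U^T v for the coefficients: c = (-9/19). The projection is proj_W(v) = U c.
Check: (v - proj_W(v)) · u_1 = 0  (should be 0).
Result: proj_W(v) = (27/19, 9/19, 27/19).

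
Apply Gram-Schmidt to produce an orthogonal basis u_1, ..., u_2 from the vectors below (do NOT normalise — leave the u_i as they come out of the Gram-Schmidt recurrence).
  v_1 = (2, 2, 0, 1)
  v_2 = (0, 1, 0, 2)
Orthogonal basis:
  u_1 = (2, 2, 0, 1)
  u_2 = (-8/9, 1/9, 0, 14/9)

Apply the Gram-Schmidt recurrence
  u_1 = v_1
  u_i = v_i − Σ_{j<i} ((v_i · u_j) / (u_j · u_j)) · u_j.

Step by step this gives:
  u_1 = (2, 2, 0, 1)
  u_2 = (-8/9, 1/9, 0, 14/9)

Orthogonality check:
  u_2 · u_1 = 0 (should be 0)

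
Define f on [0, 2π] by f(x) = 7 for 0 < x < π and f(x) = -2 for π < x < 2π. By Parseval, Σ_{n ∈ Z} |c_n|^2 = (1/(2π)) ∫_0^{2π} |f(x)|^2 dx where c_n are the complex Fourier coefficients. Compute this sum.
Σ |c_n|^2 = 53/2

Parseval equates the L^2 energy of f (normalised by 1/(2π)) with the ℓ^2 sum of its Fourier coefficients: (1/(2π)) ∫_0^{2π} |f|^2 = Σ |c_n|^2.
Compute the left side: (1/(2π)) [∫_0^π 7^2 dx + ∫_π^{2π} (-2)^2 dx] = (1/(2π)) · (49π + 4π) = (49 + 4)/2 = 53/2.
So Σ_{n ∈ Z} |c_n|^2 = 53/2.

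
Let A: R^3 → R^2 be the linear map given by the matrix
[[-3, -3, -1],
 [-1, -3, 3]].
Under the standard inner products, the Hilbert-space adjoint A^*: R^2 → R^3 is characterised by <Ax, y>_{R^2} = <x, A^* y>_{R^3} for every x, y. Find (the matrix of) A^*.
A^* = A^T =
[[-3, -1],
 [-3, -3],
 [-1, 3]]

For real matrices with standard dot products, the defining identity <Ax, y> = <x, A^* y> gives (Ax)^T y = x^T (A^*) y, i.e. x^T A^T y = x^T (A^*) y. Since this holds for all x, y, we must have A^* = A^T. Therefore
A^* =
[[-3, -1],
 [-3, -3],
 [-1, 3]].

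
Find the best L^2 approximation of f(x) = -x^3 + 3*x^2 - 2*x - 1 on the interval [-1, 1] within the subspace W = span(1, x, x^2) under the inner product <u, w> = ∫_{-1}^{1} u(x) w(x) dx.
g(x) = 3*x^2 - 13*x/5 - 1

The best approximation g ∈ W is the orthogonal projection of f onto W. Writing g = a_0 + a_1 x + a_2 x^2, the coefficients solve the normal equations G · a = b where
  G_{ij} = <φ_i, φ_j> and b_i = <f, φ_i>, with φ_0 = 1, φ_1 = x, φ_2 = x^2.
G =
  [2, 0, 2/3]
  [0, 2/3, 0]
  [2/3, 0, 2/5],
b = (0, -26/15, 8/15).
Solving gives a_0 = -1, a_1 = -13/5, a_2 = 3, so
  g(x) = 3*x^2 - 13*x/5 - 1.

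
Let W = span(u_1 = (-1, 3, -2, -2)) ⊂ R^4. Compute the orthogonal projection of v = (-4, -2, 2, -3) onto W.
proj_W(v) = (0, 0, 0, 0)

Set up U = [u_1 | ... | u_1] ∈ R^(4×1). The projector onto W = col(U) is P = U (U^T U)^(-1) U^T.
Compute U^T U =
  [18],
and U^T v = (0).
Solve U^T U · c = U^T v for the coefficients: c = (0). The projection is proj_W(v) = U c.
Check: (v - proj_W(v)) · u_1 = 0  (should be 0).
Result: proj_W(v) = (0, 0, 0, 0).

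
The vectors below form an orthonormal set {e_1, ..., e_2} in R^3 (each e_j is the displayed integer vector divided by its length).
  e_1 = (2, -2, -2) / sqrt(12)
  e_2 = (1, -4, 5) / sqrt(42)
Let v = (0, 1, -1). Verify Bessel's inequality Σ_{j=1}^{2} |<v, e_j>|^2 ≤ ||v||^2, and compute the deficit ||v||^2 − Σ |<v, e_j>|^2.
Σ |<v, e_j>|^2 = 27/14; ||v||^2 = 2; deficit = 1/14

Write each e_j = u_j / sqrt(<u_j, u_j>) where u_j is the displayed integer vector. Then <v, e_j> = <v, u_j> / sqrt(<u_j, u_j>), so |<v, e_j>|^2 = <v, u_j>^2 / <u_j, u_j>.
Coefficients: <v, e_1> = 0/sqrt(12), <v, e_2> = -9/sqrt(42).
Square and sum: Σ |<v, e_j>|^2 = 27/14.
Compute ||v||^2 = v·v = 2.
Deficit = 2 − 27/14 = 1/14 ≥ 0, confirming Bessel's inequality. (The deficit equals ||v − Σ <v,e_j> e_j||^2, the squared distance from v to span{e_j}.)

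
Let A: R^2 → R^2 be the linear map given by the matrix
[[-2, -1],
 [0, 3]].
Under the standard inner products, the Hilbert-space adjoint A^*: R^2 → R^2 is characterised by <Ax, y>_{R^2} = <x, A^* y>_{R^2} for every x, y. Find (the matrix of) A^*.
A^* = A^T =
[[-2, 0],
 [-1, 3]]

For real matrices with standard dot products, the defining identity <Ax, y> = <x, A^* y> gives (Ax)^T y = x^T (A^*) y, i.e. x^T A^T y = x^T (A^*) y. Since this holds for all x, y, we must have A^* = A^T. Therefore
A^* =
[[-2, 0],
 [-1, 3]].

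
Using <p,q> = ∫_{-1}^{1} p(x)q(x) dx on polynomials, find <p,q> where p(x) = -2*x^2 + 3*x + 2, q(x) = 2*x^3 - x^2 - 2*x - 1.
<p,q> = -24/5

Expand the product: p(x)·q(x) = -4*x^5 + 8*x^4 + 5*x^3 - 6*x^2 - 7*x - 2.
∫_{-1}^{1} of each monomial x^k gives [2/(k+1) if k even, 0 if k odd]. Integrating term-by-term (or equivalently evaluating the antiderivative F(x) = -2*x^6/3 + 8*x^5/5 + 5*x^4/4 - 2*x^3 - 7*x^2/2 - 2*x at the endpoints):
  F(1) − F(−1) = -319/60 − (-31/60) = -24/5.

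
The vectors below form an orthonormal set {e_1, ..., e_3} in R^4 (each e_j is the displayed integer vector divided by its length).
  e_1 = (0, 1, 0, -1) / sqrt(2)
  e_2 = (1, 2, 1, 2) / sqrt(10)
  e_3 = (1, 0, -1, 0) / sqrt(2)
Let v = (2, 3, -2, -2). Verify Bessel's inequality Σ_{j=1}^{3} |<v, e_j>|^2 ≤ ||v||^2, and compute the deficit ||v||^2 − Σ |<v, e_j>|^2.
Σ |<v, e_j>|^2 = 209/10; ||v||^2 = 21; deficit = 1/10

Write each e_j = u_j / sqrt(<u_j, u_j>) where u_j is the displayed integer vector. Then <v, e_j> = <v, u_j> / sqrt(<u_j, u_j>), so |<v, e_j>|^2 = <v, u_j>^2 / <u_j, u_j>.
Coefficients: <v, e_1> = 5/sqrt(2), <v, e_2> = 2/sqrt(10), <v, e_3> = 4/sqrt(2).
Square and sum: Σ |<v, e_j>|^2 = 209/10.
Compute ||v||^2 = v·v = 21.
Deficit = 21 − 209/10 = 1/10 ≥ 0, confirming Bessel's inequality. (The deficit equals ||v − Σ <v,e_j> e_j||^2, the squared distance from v to span{e_j}.)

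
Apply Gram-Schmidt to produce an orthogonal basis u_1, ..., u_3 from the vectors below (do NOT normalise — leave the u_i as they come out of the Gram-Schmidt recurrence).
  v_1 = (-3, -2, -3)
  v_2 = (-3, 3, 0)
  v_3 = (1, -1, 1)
Orthogonal basis:
  u_1 = (-3, -2, -3)
  u_2 = (-57/22, 36/11, 9/22)
  u_3 = (-15/43, -15/43, 25/43)

Apply the Gram-Schmidt recurrence
  u_1 = v_1
  u_i = v_i − Σ_{j<i} ((v_i · u_j) / (u_j · u_j)) · u_j.

Step by step this gives:
  u_1 = (-3, -2, -3)
  u_2 = (-57/22, 36/11, 9/22)
  u_3 = (-15/43, -15/43, 25/43)

Orthogonality check:
  u_2 · u_1 = 0 (should be 0)
  u_3 · u_1 = 0 (should be 0)
  u_3 · u_2 = 0 (should be 0)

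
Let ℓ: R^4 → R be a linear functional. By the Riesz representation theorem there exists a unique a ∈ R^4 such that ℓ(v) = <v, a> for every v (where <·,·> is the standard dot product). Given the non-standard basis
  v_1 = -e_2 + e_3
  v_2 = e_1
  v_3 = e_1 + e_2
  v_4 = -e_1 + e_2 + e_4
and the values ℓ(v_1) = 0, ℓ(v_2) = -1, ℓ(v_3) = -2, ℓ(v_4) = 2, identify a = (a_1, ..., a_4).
a = (-1, -1, -1, 2)

Write a = (a_1, ..., a_4) in the standard basis. For each basis vector v_i, ℓ(v_i) = <v_i, a> is a linear equation in the a_j's. Collect the n equations into a matrix system V a = ℓ, where row i of V is v_i (expressed in the standard basis). Since V is invertible (lower-triangular with 1s on the diagonal, up to permutation), solve by back-substitution:
  V =
[[0, -1, 1, 0],
 [1, 0, 0, 0],
 [1, 1, 0, 0],
 [-1, 1, 0, 1]]
  V a = (0, -1, -2, 2)
Solving gives a = (-1, -1, -1, 2).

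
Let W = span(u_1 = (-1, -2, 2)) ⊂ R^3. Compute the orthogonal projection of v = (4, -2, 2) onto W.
proj_W(v) = (-4/9, -8/9, 8/9)

Set up U = [u_1 | ... | u_1] ∈ R^(3×1). The projector onto W = col(U) is P = U (U^T U)^(-1) U^T.
Compute U^T U =
  [9],
and U^T v = (4).
Solve U^T U · c = U^T v for the coefficients: c = (4/9). The projection is proj_W(v) = U c.
Check: (v - proj_W(v)) · u_1 = 0  (should be 0).
Result: proj_W(v) = (-4/9, -8/9, 8/9).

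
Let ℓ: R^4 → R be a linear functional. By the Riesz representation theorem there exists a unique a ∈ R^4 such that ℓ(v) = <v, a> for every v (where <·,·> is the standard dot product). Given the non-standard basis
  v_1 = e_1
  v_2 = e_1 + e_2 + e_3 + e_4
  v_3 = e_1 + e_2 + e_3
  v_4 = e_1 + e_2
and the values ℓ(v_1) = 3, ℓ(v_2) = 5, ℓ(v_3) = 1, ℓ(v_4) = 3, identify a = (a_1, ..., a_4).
a = (3, 0, -2, 4)

Write a = (a_1, ..., a_4) in the standard basis. For each basis vector v_i, ℓ(v_i) = <v_i, a> is a linear equation in the a_j's. Collect the n equations into a matrix system V a = ℓ, where row i of V is v_i (expressed in the standard basis). Since V is invertible (lower-triangular with 1s on the diagonal, up to permutation), solve by back-substitution:
  V =
[[1, 0, 0, 0],
 [1, 1, 1, 1],
 [1, 1, 1, 0],
 [1, 1, 0, 0]]
  V a = (3, 5, 1, 3)
Solving gives a = (3, 0, -2, 4).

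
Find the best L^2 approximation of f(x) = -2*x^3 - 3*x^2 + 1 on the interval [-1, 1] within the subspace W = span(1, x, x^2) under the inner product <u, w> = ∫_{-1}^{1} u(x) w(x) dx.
g(x) = -3*x^2 - 6*x/5 + 1

The best approximation g ∈ W is the orthogonal projection of f onto W. Writing g = a_0 + a_1 x + a_2 x^2, the coefficients solve the normal equations G · a = b where
  G_{ij} = <φ_i, φ_j> and b_i = <f, φ_i>, with φ_0 = 1, φ_1 = x, φ_2 = x^2.
G =
  [2, 0, 2/3]
  [0, 2/3, 0]
  [2/3, 0, 2/5],
b = (0, -4/5, -8/15).
Solving gives a_0 = 1, a_1 = -6/5, a_2 = -3, so
  g(x) = -3*x^2 - 6*x/5 + 1.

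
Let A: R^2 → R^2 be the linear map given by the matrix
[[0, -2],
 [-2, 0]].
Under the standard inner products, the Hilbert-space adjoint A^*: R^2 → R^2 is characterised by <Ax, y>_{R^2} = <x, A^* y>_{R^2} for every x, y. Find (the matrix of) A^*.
A^* = A^T =
[[0, -2],
 [-2, 0]]

For real matrices with standard dot products, the defining identity <Ax, y> = <x, A^* y> gives (Ax)^T y = x^T (A^*) y, i.e. x^T A^T y = x^T (A^*) y. Since this holds for all x, y, we must have A^* = A^T. Therefore
A^* =
[[0, -2],
 [-2, 0]].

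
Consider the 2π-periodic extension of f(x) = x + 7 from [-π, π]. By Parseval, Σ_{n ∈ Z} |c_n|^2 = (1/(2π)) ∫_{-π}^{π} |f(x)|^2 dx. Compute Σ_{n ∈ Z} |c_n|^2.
Σ |c_n|^2 = π^2/3 + 49

Expand and integrate term by term over [-π, π]:
  ∫ (x)^2 dx = 1·(2π^3/3); ∫ 2·1·(7)·x dx = 0 (odd integrand); ∫ 7^2 dx = 49·2π.
So (1/(2π)) ∫_{-π}^{π} (x + 7)^2 dx = 1π^2/3 + 49 = π^2/3 + 49.
Parseval ⇒ Σ |c_n|^2 = π^2/3 + 49.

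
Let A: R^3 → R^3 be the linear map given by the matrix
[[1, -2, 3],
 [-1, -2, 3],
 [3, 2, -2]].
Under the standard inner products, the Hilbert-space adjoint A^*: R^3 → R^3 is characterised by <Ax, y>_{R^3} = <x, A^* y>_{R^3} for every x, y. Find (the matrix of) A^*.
A^* = A^T =
[[1, -1, 3],
 [-2, -2, 2],
 [3, 3, -2]]

For real matrices with standard dot products, the defining identity <Ax, y> = <x, A^* y> gives (Ax)^T y = x^T (A^*) y, i.e. x^T A^T y = x^T (A^*) y. Since this holds for all x, y, we must have A^* = A^T. Therefore
A^* =
[[1, -1, 3],
 [-2, -2, 2],
 [3, 3, -2]].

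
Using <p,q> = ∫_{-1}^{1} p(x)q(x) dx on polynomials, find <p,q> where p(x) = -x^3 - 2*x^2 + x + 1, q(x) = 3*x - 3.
<p,q> = -6/5

Expand the product: p(x)·q(x) = -3*x^4 - 3*x^3 + 9*x^2 - 3.
∫_{-1}^{1} of each monomial x^k gives [2/(k+1) if k even, 0 if k odd]. Integrating term-by-term (or equivalently evaluating the antiderivative F(x) = -3*x^5/5 - 3*x^4/4 + 3*x^3 - 3*x at the endpoints):
  F(1) − F(−1) = -27/20 − (-3/20) = -6/5.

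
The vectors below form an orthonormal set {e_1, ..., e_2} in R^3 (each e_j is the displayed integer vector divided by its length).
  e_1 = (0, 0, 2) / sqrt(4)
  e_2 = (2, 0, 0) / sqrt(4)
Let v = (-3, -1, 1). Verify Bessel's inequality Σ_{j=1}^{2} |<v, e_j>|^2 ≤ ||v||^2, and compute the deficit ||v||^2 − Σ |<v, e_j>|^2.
Σ |<v, e_j>|^2 = 10; ||v||^2 = 11; deficit = 1

Write each e_j = u_j / sqrt(<u_j, u_j>) where u_j is the displayed integer vector. Then <v, e_j> = <v, u_j> / sqrt(<u_j, u_j>), so |<v, e_j>|^2 = <v, u_j>^2 / <u_j, u_j>.
Coefficients: <v, e_1> = 2/sqrt(4), <v, e_2> = -6/sqrt(4).
Square and sum: Σ |<v, e_j>|^2 = 10.
Compute ||v||^2 = v·v = 11.
Deficit = 11 − 10 = 1 ≥ 0, confirming Bessel's inequality. (The deficit equals ||v − Σ <v,e_j> e_j||^2, the squared distance from v to span{e_j}.)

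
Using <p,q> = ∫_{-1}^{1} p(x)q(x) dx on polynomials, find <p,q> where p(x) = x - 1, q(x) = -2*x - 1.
<p,q> = 2/3

Expand the product: p(x)·q(x) = -2*x^2 + x + 1.
∫_{-1}^{1} of each monomial x^k gives [2/(k+1) if k even, 0 if k odd]. Integrating term-by-term (or equivalently evaluating the antiderivative F(x) = -2*x^3/3 + x^2/2 + x at the endpoints):
  F(1) − F(−1) = 5/6 − (1/6) = 2/3.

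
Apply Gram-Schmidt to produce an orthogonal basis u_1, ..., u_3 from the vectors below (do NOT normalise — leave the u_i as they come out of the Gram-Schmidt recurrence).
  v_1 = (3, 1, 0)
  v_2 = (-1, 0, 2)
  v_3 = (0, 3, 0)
Orthogonal basis:
  u_1 = (3, 1, 0)
  u_2 = (-1/10, 3/10, 2)
  u_3 = (-36/41, 108/41, -18/41)

Apply the Gram-Schmidt recurrence
  u_1 = v_1
  u_i = v_i − Σ_{j<i} ((v_i · u_j) / (u_j · u_j)) · u_j.

Step by step this gives:
  u_1 = (3, 1, 0)
  u_2 = (-1/10, 3/10, 2)
  u_3 = (-36/41, 108/41, -18/41)

Orthogonality check:
  u_2 · u_1 = 0 (should be 0)
  u_3 · u_1 = 0 (should be 0)
  u_3 · u_2 = 0 (should be 0)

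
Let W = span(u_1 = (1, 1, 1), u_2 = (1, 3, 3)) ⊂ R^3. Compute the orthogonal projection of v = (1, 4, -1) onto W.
proj_W(v) = (1, 3/2, 3/2)

Set up U = [u_1 | ... | u_2] ∈ R^(3×2). The projector onto W = col(U) is P = U (U^T U)^(-1) U^T.
Compute U^T U =
  [3, 7]
  [7, 19],
and U^T v = (4, 10).
Solve U^T U · c = U^T v for the coefficients: c = (3/4, 1/4). The projection is proj_W(v) = U c.
Check: (v - proj_W(v)) · u_1 = 0  (should be 0).
Check: (v - proj_W(v)) · u_2 = 0  (should be 0).
Result: proj_W(v) = (1, 3/2, 3/2).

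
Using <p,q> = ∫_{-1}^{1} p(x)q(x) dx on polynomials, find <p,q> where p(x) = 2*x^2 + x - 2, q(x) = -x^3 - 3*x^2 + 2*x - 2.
<p,q> = 118/15

Expand the product: p(x)·q(x) = -2*x^5 - 7*x^4 + 3*x^3 + 4*x^2 - 6*x + 4.
∫_{-1}^{1} of each monomial x^k gives [2/(k+1) if k even, 0 if k odd]. Integrating term-by-term (or equivalently evaluating the antiderivative F(x) = -x^6/3 - 7*x^5/5 + 3*x^4/4 + 4*x^3/3 - 3*x^2 + 4*x at the endpoints):
  F(1) − F(−1) = 27/20 − (-391/60) = 118/15.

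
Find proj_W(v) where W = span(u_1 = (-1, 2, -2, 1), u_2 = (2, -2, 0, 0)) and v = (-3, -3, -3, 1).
proj_W(v) = (4/11, 4/11, -16/11, 8/11)

Set up U = [u_1 | ... | u_2] ∈ R^(4×2). The projector onto W = col(U) is P = U (U^T U)^(-1) U^T.
Compute U^T U =
  [10, -6]
  [-6, 8],
and U^T v = (4, 0).
Solve U^T U · c = U^T v for the coefficients: c = (8/11, 6/11). The projection is proj_W(v) = U c.
Check: (v - proj_W(v)) · u_1 = 0  (should be 0).
Check: (v - proj_W(v)) · u_2 = 0  (should be 0).
Result: proj_W(v) = (4/11, 4/11, -16/11, 8/11).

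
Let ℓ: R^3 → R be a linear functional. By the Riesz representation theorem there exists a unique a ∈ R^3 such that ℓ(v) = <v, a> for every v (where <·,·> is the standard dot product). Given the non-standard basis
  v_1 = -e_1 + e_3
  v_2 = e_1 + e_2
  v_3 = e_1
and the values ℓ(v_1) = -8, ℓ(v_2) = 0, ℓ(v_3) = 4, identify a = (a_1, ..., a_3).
a = (4, -4, -4)

Write a = (a_1, ..., a_3) in the standard basis. For each basis vector v_i, ℓ(v_i) = <v_i, a> is a linear equation in the a_j's. Collect the n equations into a matrix system V a = ℓ, where row i of V is v_i (expressed in the standard basis). Since V is invertible (lower-triangular with 1s on the diagonal, up to permutation), solve by back-substitution:
  V =
[[-1, 0, 1],
 [1, 1, 0],
 [1, 0, 0]]
  V a = (-8, 0, 4)
Solving gives a = (4, -4, -4).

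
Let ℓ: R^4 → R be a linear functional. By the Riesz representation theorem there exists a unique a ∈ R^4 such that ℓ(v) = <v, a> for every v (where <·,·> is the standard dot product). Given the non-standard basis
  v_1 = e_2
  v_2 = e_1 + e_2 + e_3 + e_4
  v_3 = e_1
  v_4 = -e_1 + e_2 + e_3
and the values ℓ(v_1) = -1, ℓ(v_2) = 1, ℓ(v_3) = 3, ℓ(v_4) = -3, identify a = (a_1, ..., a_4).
a = (3, -1, 1, -2)

Write a = (a_1, ..., a_4) in the standard basis. For each basis vector v_i, ℓ(v_i) = <v_i, a> is a linear equation in the a_j's. Collect the n equations into a matrix system V a = ℓ, where row i of V is v_i (expressed in the standard basis). Since V is invertible (lower-triangular with 1s on the diagonal, up to permutation), solve by back-substitution:
  V =
[[0, 1, 0, 0],
 [1, 1, 1, 1],
 [1, 0, 0, 0],
 [-1, 1, 1, 0]]
  V a = (-1, 1, 3, -3)
Solving gives a = (3, -1, 1, -2).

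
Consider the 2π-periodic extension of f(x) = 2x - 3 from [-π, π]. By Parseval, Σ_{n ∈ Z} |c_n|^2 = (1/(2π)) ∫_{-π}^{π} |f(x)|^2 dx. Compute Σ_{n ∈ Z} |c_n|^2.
Σ |c_n|^2 = 4π^2/3 + 9

Expand and integrate term by term over [-π, π]:
  ∫ (2x)^2 dx = 4·(2π^3/3); ∫ 2·2·(-3)·x dx = 0 (odd integrand); ∫ (-3)^2 dx = 9·2π.
So (1/(2π)) ∫_{-π}^{π} (2x - 3)^2 dx = 4π^2/3 + 9 = 4π^2/3 + 9.
Parseval ⇒ Σ |c_n|^2 = 4π^2/3 + 9.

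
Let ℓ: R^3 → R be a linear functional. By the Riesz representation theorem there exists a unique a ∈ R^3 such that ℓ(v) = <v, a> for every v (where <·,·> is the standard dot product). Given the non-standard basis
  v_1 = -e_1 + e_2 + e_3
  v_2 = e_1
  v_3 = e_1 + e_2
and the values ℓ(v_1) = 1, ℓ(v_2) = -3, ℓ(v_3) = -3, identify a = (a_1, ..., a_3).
a = (-3, 0, -2)

Write a = (a_1, ..., a_3) in the standard basis. For each basis vector v_i, ℓ(v_i) = <v_i, a> is a linear equation in the a_j's. Collect the n equations into a matrix system V a = ℓ, where row i of V is v_i (expressed in the standard basis). Since V is invertible (lower-triangular with 1s on the diagonal, up to permutation), solve by back-substitution:
  V =
[[-1, 1, 1],
 [1, 0, 0],
 [1, 1, 0]]
  V a = (1, -3, -3)
Solving gives a = (-3, 0, -2).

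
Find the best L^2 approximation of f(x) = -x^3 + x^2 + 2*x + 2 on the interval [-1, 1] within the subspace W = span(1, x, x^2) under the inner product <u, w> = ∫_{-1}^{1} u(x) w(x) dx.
g(x) = x^2 + 7*x/5 + 2

The best approximation g ∈ W is the orthogonal projection of f onto W. Writing g = a_0 + a_1 x + a_2 x^2, the coefficients solve the normal equations G · a = b where
  G_{ij} = <φ_i, φ_j> and b_i = <f, φ_i>, with φ_0 = 1, φ_1 = x, φ_2 = x^2.
G =
  [2, 0, 2/3]
  [0, 2/3, 0]
  [2/3, 0, 2/5],
b = (14/3, 14/15, 26/15).
Solving gives a_0 = 2, a_1 = 7/5, a_2 = 1, so
  g(x) = x^2 + 7*x/5 + 2.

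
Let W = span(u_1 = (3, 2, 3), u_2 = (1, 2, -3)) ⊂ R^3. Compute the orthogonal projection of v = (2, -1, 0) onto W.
proj_W(v) = (11/19, 8/19, 9/19)

Set up U = [u_1 | ... | u_2] ∈ R^(3×2). The projector onto W = col(U) is P = U (U^T U)^(-1) U^T.
Compute U^T U =
  [22, -2]
  [-2, 14],
and U^T v = (4, 0).
Solve U^T U · c = U^T v for the coefficients: c = (7/38, 1/38). The projection is proj_W(v) = U c.
Check: (v - proj_W(v)) · u_1 = 0  (should be 0).
Check: (v - proj_W(v)) · u_2 = 0  (should be 0).
Result: proj_W(v) = (11/19, 8/19, 9/19).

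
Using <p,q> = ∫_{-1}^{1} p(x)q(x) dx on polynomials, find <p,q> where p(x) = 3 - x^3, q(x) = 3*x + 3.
<p,q> = 84/5

Expand the product: p(x)·q(x) = -3*x^4 - 3*x^3 + 9*x + 9.
∫_{-1}^{1} of each monomial x^k gives [2/(k+1) if k even, 0 if k odd]. Integrating term-by-term (or equivalently evaluating the antiderivative F(x) = -3*x^5/5 - 3*x^4/4 + 9*x^2/2 + 9*x at the endpoints):
  F(1) − F(−1) = 243/20 − (-93/20) = 84/5.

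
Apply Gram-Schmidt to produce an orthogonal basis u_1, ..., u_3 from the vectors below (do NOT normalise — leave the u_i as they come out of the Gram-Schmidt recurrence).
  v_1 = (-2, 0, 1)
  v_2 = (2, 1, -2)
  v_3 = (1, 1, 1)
Orthogonal basis:
  u_1 = (-2, 0, 1)
  u_2 = (-2/5, 1, -4/5)
  u_3 = (5/9, 10/9, 10/9)

Apply the Gram-Schmidt recurrence
  u_1 = v_1
  u_i = v_i − Σ_{j<i} ((v_i · u_j) / (u_j · u_j)) · u_j.

Step by step this gives:
  u_1 = (-2, 0, 1)
  u_2 = (-2/5, 1, -4/5)
  u_3 = (5/9, 10/9, 10/9)

Orthogonality check:
  u_2 · u_1 = 0 (should be 0)
  u_3 · u_1 = 0 (should be 0)
  u_3 · u_2 = 0 (should be 0)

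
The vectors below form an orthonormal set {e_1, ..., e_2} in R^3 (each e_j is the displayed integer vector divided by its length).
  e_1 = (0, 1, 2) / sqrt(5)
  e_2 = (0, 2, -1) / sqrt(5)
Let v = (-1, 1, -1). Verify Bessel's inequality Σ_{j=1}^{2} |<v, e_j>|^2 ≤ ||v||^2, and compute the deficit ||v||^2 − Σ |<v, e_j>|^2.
Σ |<v, e_j>|^2 = 2; ||v||^2 = 3; deficit = 1

Write each e_j = u_j / sqrt(<u_j, u_j>) where u_j is the displayed integer vector. Then <v, e_j> = <v, u_j> / sqrt(<u_j, u_j>), so |<v, e_j>|^2 = <v, u_j>^2 / <u_j, u_j>.
Coefficients: <v, e_1> = -1/sqrt(5), <v, e_2> = 3/sqrt(5).
Square and sum: Σ |<v, e_j>|^2 = 2.
Compute ||v||^2 = v·v = 3.
Deficit = 3 − 2 = 1 ≥ 0, confirming Bessel's inequality. (The deficit equals ||v − Σ <v,e_j> e_j||^2, the squared distance from v to span{e_j}.)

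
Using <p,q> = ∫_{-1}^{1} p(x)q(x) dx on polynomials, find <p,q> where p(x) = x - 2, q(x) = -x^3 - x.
<p,q> = -16/15

Expand the product: p(x)·q(x) = -x^4 + 2*x^3 - x^2 + 2*x.
∫_{-1}^{1} of each monomial x^k gives [2/(k+1) if k even, 0 if k odd]. Integrating term-by-term (or equivalently evaluating the antiderivative F(x) = -x^5/5 + x^4/2 - x^3/3 + x^2 at the endpoints):
  F(1) − F(−1) = 29/30 − (61/30) = -16/15.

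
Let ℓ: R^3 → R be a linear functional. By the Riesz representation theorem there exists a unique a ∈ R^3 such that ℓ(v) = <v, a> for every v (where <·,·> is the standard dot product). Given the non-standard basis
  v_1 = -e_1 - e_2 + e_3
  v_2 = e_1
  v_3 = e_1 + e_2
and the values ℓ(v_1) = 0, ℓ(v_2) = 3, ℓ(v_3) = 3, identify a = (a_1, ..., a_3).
a = (3, 0, 3)

Write a = (a_1, ..., a_3) in the standard basis. For each basis vector v_i, ℓ(v_i) = <v_i, a> is a linear equation in the a_j's. Collect the n equations into a matrix system V a = ℓ, where row i of V is v_i (expressed in the standard basis). Since V is invertible (lower-triangular with 1s on the diagonal, up to permutation), solve by back-substitution:
  V =
[[-1, -1, 1],
 [1, 0, 0],
 [1, 1, 0]]
  V a = (0, 3, 3)
Solving gives a = (3, 0, 3).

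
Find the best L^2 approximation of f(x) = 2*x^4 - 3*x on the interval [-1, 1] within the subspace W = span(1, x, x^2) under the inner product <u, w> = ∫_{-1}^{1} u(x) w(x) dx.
g(x) = 12*x^2/7 - 3*x - 6/35

The best approximation g ∈ W is the orthogonal projection of f onto W. Writing g = a_0 + a_1 x + a_2 x^2, the coefficients solve the normal equations G · a = b where
  G_{ij} = <φ_i, φ_j> and b_i = <f, φ_i>, with φ_0 = 1, φ_1 = x, φ_2 = x^2.
G =
  [2, 0, 2/3]
  [0, 2/3, 0]
  [2/3, 0, 2/5],
b = (4/5, -2, 4/7).
Solving gives a_0 = -6/35, a_1 = -3, a_2 = 12/7, so
  g(x) = 12*x^2/7 - 3*x - 6/35.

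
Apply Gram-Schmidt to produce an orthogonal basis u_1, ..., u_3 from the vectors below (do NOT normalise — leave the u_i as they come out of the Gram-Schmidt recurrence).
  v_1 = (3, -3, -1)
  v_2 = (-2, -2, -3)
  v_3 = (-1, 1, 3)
Orthogonal basis:
  u_1 = (3, -3, -1)
  u_2 = (-47/19, -29/19, -54/19)
  u_3 = (-112/157, -176/157, 192/157)

Apply the Gram-Schmidt recurrence
  u_1 = v_1
  u_i = v_i − Σ_{j<i} ((v_i · u_j) / (u_j · u_j)) · u_j.

Step by step this gives:
  u_1 = (3, -3, -1)
  u_2 = (-47/19, -29/19, -54/19)
  u_3 = (-112/157, -176/157, 192/157)

Orthogonality check:
  u_2 · u_1 = 0 (should be 0)
  u_3 · u_1 = 0 (should be 0)
  u_3 · u_2 = 0 (should be 0)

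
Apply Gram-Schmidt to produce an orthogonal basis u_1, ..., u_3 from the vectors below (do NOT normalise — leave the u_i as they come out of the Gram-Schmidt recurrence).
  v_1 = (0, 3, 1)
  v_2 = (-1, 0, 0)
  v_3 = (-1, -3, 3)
Orthogonal basis:
  u_1 = (0, 3, 1)
  u_2 = (-1, 0, 0)
  u_3 = (0, -6/5, 18/5)

Apply the Gram-Schmidt recurrence
  u_1 = v_1
  u_i = v_i − Σ_{j<i} ((v_i · u_j) / (u_j · u_j)) · u_j.

Step by step this gives:
  u_1 = (0, 3, 1)
  u_2 = (-1, 0, 0)
  u_3 = (0, -6/5, 18/5)

Orthogonality check:
  u_2 · u_1 = 0 (should be 0)
  u_3 · u_1 = 0 (should be 0)
  u_3 · u_2 = 0 (should be 0)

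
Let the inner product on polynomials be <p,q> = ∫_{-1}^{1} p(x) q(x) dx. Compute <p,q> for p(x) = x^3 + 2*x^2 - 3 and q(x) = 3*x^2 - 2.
<p,q> = 86/15

Expand the product: p(x)·q(x) = 3*x^5 + 6*x^4 - 2*x^3 - 13*x^2 + 6.
∫_{-1}^{1} of each monomial x^k gives [2/(k+1) if k even, 0 if k odd]. Integrating term-by-term (or equivalently evaluating the antiderivative F(x) = x^6/2 + 6*x^5/5 - x^4/2 - 13*x^3/3 + 6*x at the endpoints):
  F(1) − F(−1) = 43/15 − (-43/15) = 86/15.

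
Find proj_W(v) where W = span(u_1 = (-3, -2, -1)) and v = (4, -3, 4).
proj_W(v) = (15/7, 10/7, 5/7)

Set up U = [u_1 | ... | u_1] ∈ R^(3×1). The projector onto W = col(U) is P = U (U^T U)^(-1) U^T.
Compute U^T U =
  [14],
and U^T v = (-10).
Solve U^T U · c = U^T v for the coefficients: c = (-5/7). The projection is proj_W(v) = U c.
Check: (v - proj_W(v)) · u_1 = 0  (should be 0).
Result: proj_W(v) = (15/7, 10/7, 5/7).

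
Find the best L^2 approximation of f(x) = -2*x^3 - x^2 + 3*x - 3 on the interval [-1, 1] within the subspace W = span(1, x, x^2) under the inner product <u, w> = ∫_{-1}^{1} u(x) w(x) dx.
g(x) = -x^2 + 9*x/5 - 3

The best approximation g ∈ W is the orthogonal projection of f onto W. Writing g = a_0 + a_1 x + a_2 x^2, the coefficients solve the normal equations G · a = b where
  G_{ij} = <φ_i, φ_j> and b_i = <f, φ_i>, with φ_0 = 1, φ_1 = x, φ_2 = x^2.
G =
  [2, 0, 2/3]
  [0, 2/3, 0]
  [2/3, 0, 2/5],
b = (-20/3, 6/5, -12/5).
Solving gives a_0 = -3, a_1 = 9/5, a_2 = -1, so
  g(x) = -x^2 + 9*x/5 - 3.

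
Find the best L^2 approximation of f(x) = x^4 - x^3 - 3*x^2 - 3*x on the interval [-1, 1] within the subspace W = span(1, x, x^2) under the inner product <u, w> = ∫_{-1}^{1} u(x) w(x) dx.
g(x) = -15*x^2/7 - 18*x/5 - 3/35

The best approximation g ∈ W is the orthogonal projection of f onto W. Writing g = a_0 + a_1 x + a_2 x^2, the coefficients solve the normal equations G · a = b where
  G_{ij} = <φ_i, φ_j> and b_i = <f, φ_i>, with φ_0 = 1, φ_1 = x, φ_2 = x^2.
G =
  [2, 0, 2/3]
  [0, 2/3, 0]
  [2/3, 0, 2/5],
b = (-8/5, -12/5, -32/35).
Solving gives a_0 = -3/35, a_1 = -18/5, a_2 = -15/7, so
  g(x) = -15*x^2/7 - 18*x/5 - 3/35.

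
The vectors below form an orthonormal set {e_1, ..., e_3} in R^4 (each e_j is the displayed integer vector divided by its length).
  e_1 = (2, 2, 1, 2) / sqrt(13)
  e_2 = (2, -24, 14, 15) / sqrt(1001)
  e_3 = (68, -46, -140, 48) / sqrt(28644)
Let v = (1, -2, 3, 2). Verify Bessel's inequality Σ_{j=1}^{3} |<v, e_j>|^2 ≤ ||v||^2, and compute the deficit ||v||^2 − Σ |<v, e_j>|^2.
Σ |<v, e_j>|^2 = 1649/93; ||v||^2 = 18; deficit = 25/93

Write each e_j = u_j / sqrt(<u_j, u_j>) where u_j is the displayed integer vector. Then <v, e_j> = <v, u_j> / sqrt(<u_j, u_j>), so |<v, e_j>|^2 = <v, u_j>^2 / <u_j, u_j>.
Coefficients: <v, e_1> = 5/sqrt(13), <v, e_2> = 122/sqrt(1001), <v, e_3> = -164/sqrt(28644).
Square and sum: Σ |<v, e_j>|^2 = 1649/93.
Compute ||v||^2 = v·v = 18.
Deficit = 18 − 1649/93 = 25/93 ≥ 0, confirming Bessel's inequality. (The deficit equals ||v − Σ <v,e_j> e_j||^2, the squared distance from v to span{e_j}.)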